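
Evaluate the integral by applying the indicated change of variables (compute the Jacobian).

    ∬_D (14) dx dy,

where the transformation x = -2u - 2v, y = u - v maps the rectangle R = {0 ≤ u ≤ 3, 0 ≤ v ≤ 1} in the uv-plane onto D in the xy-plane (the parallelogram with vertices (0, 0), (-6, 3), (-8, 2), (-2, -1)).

Compute the Jacobian determinant of (x, y) with respect to (u, v):

    ∂(x,y)/∂(u,v) = | -2  -2 | = (-2)(-1) - (-2)(1) = 4.
                   | 1  -1 |

Its absolute value is |J| = 4 (the area scaling factor).

Substituting x = -2u - 2v, y = u - v into the integrand,

    14 → 14,

so the integral becomes

    ∬_R (14) · |J| du dv = ∫_0^3 ∫_0^1 (56) dv du.

Inner (v): 56.
Outer (u): 168.

Therefore ∬_D (14) dx dy = 168.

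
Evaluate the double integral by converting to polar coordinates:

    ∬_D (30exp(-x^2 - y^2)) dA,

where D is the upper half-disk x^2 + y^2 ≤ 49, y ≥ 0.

The region D is 0 ≤ r ≤ 7, 0 ≤ θ ≤ π in polar coordinates, where x = r cos(θ), y = r sin(θ), and dA = r dr dθ.

Under the substitution, the integrand becomes 30exp(-r^2), so

    ∬_D (30exp(-x^2 - y^2)) dA = ∫_{0}^{π} ∫_{0}^{7} (30exp(-r^2)) · r dr dθ.

Inner integral (in r): ∫_{0}^{7} (30exp(-r^2)) · r dr = 15 - 15exp(-49).

Outer integral (in θ): ∫_{0}^{π} (15 - 15exp(-49)) dθ = -15π exp(-49) + 15π.

Therefore ∬_D (30exp(-x^2 - y^2)) dA = -15π exp(-49) + 15π.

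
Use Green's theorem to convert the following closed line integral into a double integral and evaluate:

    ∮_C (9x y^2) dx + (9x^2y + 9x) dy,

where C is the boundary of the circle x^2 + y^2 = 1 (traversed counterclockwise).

Green's theorem converts the closed line integral into a double integral over the enclosed region D:

    ∮_C P dx + Q dy = ∬_D (∂Q/∂x - ∂P/∂y) dA.

Here P = 9x y^2, Q = 9x^2y + 9x, so

    ∂Q/∂x = 18x y + 9,    ∂P/∂y = 18x y,
    ∂Q/∂x - ∂P/∂y = 9.

D is the region x^2 + y^2 ≤ 1. Evaluating the double integral:

In polar coordinates (x = r cos θ, y = r sin θ, dA = r dr dθ) the integrand becomes 9, so

    ∬_D (9) dA = ∫_0^{2π} ∫_0^{1} (9) · r dr dθ.

Inner (r from 0 to 1): 9/2.
Outer (θ from 0 to 2π): 9π.

Therefore ∮_C P dx + Q dy = 9π.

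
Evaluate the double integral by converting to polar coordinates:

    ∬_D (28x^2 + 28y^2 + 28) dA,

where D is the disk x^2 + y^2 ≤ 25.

The region D is 0 ≤ r ≤ 5, 0 ≤ θ ≤ 2π in polar coordinates, where x = r cos(θ), y = r sin(θ), and dA = r dr dθ.

Under the substitution, the integrand becomes 28r^2 + 28, so

    ∬_D (28x^2 + 28y^2 + 28) dA = ∫_{0}^{2π} ∫_{0}^{5} (28r^2 + 28) · r dr dθ.

Inner integral (in r): ∫_{0}^{5} (28r^2 + 28) · r dr = 4725.

Outer integral (in θ): ∫_{0}^{2π} (4725) dθ = 9450π.

Therefore ∬_D (28x^2 + 28y^2 + 28) dA = 9450π.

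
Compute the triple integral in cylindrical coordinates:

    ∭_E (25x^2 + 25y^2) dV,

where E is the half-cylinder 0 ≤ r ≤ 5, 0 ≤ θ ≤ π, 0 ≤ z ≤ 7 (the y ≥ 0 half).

In cylindrical coordinates, x = r cos(θ), y = r sin(θ), z = z, and dV = r dr dθ dz.

The integrand becomes 25r^2, so

    ∭_E (25x^2 + 25y^2) dV = ∫_{0}^{π} ∫_{0}^{5} ∫_{0}^{7} (25r^2) · r dz dr dθ.

Inner (z): 175r^3.
Middle (r from 0 to 5): 109375/4.
Outer (θ): 109375π/4.

Therefore the triple integral equals 109375π/4.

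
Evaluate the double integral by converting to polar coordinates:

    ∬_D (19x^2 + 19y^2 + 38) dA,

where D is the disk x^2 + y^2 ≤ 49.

The region D is 0 ≤ r ≤ 7, 0 ≤ θ ≤ 2π in polar coordinates, where x = r cos(θ), y = r sin(θ), and dA = r dr dθ.

Under the substitution, the integrand becomes 19r^2 + 38, so

    ∬_D (19x^2 + 19y^2 + 38) dA = ∫_{0}^{2π} ∫_{0}^{7} (19r^2 + 38) · r dr dθ.

Inner integral (in r): ∫_{0}^{7} (19r^2 + 38) · r dr = 49343/4.

Outer integral (in θ): ∫_{0}^{2π} (49343/4) dθ = 49343π/2.

Therefore ∬_D (19x^2 + 19y^2 + 38) dA = 49343π/2.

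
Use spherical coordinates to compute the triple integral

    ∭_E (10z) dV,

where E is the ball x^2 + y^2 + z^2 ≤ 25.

In spherical coordinates, x = ρ sin(φ) cos(θ), y = ρ sin(φ) sin(θ), z = ρ cos(φ), and dV = ρ^2 sin(φ) dρ dφ dθ.

The integrand becomes 10ρ cos(φ), so

    ∭_E (10z) dV = ∫_{0}^{2π} ∫_{0}^{π} ∫_{0}^{5} (10ρ cos(φ)) · ρ^2 sin(φ) dρ dφ dθ.

Inner (ρ): 3125sin(2φ)/4.
Middle (φ): 0.
Outer (θ): 0.

Therefore the triple integral equals 0.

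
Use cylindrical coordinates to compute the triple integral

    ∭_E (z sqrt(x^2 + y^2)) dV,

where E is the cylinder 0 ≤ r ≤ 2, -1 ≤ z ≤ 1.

In cylindrical coordinates, x = r cos(θ), y = r sin(θ), z = z, and dV = r dr dθ dz.

The integrand becomes r z, so

    ∭_E (z sqrt(x^2 + y^2)) dV = ∫_{0}^{2π} ∫_{0}^{2} ∫_{-1}^{1} (r z) · r dz dr dθ.

Inner (z): 0.
Middle (r from 0 to 2): 0.
Outer (θ): 0.

Therefore the triple integral equals 0.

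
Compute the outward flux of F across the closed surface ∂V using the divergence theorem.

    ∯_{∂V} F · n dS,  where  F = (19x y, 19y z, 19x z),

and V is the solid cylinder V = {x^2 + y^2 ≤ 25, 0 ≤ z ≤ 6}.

By the divergence theorem,

    ∯_{∂V} F · n dS = ∭_V (∇ · F) dV.

Compute the divergence:
    ∇ · F = ∂F_x/∂x + ∂F_y/∂y + ∂F_z/∂z = 19y + 19z + 19x = 19x + 19y + 19z.

In cylindrical coordinates, x = r cos(θ), y = r sin(θ), z = z, dV = r dr dθ dz, with 0 ≤ r ≤ 5, 0 ≤ θ ≤ 2π, 0 ≤ z ≤ 6.

The integrand, after substitution and multiplying by the volume element, becomes (19sqrt(2)r sin(θ + π/4) + 19z) · r, so

    ∭_V (∇·F) dV = ∫_0^{2π} ∫_0^{5} ∫_0^{6} (19sqrt(2)r sin(θ + π/4) + 19z) · r dz dr dθ.

Inner (z from 0 to 6): 114r (sqrt(2)r sin(θ + π/4) + 3).
Middle (r from 0 to 5): 4750sqrt(2)sin(θ + π/4) + 4275.
Outer (θ from 0 to 2π): 8550π.

Therefore ∯_{∂V} F · n dS = 8550π.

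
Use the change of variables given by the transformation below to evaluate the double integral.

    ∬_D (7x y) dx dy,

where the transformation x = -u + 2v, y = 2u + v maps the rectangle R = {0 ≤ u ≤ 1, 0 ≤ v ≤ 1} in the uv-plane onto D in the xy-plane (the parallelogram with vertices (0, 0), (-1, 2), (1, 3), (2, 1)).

Compute the Jacobian determinant of (x, y) with respect to (u, v):

    ∂(x,y)/∂(u,v) = | -1  2 | = (-1)(1) - (2)(2) = -5.
                   | 2  1 |

Its absolute value is |J| = 5 (the area scaling factor).

Substituting x = -u + 2v, y = 2u + v into the integrand,

    7x y → -14u^2 + 21u v + 14v^2,

so the integral becomes

    ∬_R (-14u^2 + 21u v + 14v^2) · |J| du dv = ∫_0^1 ∫_0^1 (-70u^2 + 105u v + 70v^2) dv du.

Inner (v): -70u^2 + 105u/2 + 70/3.
Outer (u): 105/4.

Therefore ∬_D (7x y) dx dy = 105/4.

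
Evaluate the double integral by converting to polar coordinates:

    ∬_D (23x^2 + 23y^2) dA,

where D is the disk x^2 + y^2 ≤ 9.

The region D is 0 ≤ r ≤ 3, 0 ≤ θ ≤ 2π in polar coordinates, where x = r cos(θ), y = r sin(θ), and dA = r dr dθ.

Under the substitution, the integrand becomes 23r^2, so

    ∬_D (23x^2 + 23y^2) dA = ∫_{0}^{2π} ∫_{0}^{3} (23r^2) · r dr dθ.

Inner integral (in r): ∫_{0}^{3} (23r^2) · r dr = 1863/4.

Outer integral (in θ): ∫_{0}^{2π} (1863/4) dθ = 1863π/2.

Therefore ∬_D (23x^2 + 23y^2) dA = 1863π/2.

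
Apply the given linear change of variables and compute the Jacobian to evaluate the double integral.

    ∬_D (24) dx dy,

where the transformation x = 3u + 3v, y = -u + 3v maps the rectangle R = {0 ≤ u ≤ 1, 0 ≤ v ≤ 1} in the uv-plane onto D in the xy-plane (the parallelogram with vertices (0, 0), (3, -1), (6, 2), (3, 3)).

Compute the Jacobian determinant of (x, y) with respect to (u, v):

    ∂(x,y)/∂(u,v) = | 3  3 | = (3)(3) - (3)(-1) = 12.
                   | -1  3 |

Its absolute value is |J| = 12 (the area scaling factor).

Substituting x = 3u + 3v, y = -u + 3v into the integrand,

    24 → 24,

so the integral becomes

    ∬_R (24) · |J| du dv = ∫_0^1 ∫_0^1 (288) dv du.

Inner (v): 288.
Outer (u): 288.

Therefore ∬_D (24) dx dy = 288.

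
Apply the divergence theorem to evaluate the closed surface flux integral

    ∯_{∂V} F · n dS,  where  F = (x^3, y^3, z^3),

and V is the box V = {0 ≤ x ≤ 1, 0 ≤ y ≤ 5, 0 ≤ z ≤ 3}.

By the divergence theorem,

    ∯_{∂V} F · n dS = ∭_V (∇ · F) dV.

Compute the divergence:
    ∇ · F = ∂F_x/∂x + ∂F_y/∂y + ∂F_z/∂z = 3x^2 + 3y^2 + 3z^2.

V is a rectangular box, so dV = dx dy dz with 0 ≤ x ≤ 1, 0 ≤ y ≤ 5, 0 ≤ z ≤ 3.

Integrate (3x^2 + 3y^2 + 3z^2) over V as an iterated integral:

    ∭_V (∇·F) dV = ∫_0^{1} ∫_0^{5} ∫_0^{3} (3x^2 + 3y^2 + 3z^2) dz dy dx.

Inner (z from 0 to 3): 9x^2 + 9y^2 + 27.
Middle (y from 0 to 5): 45x^2 + 510.
Outer (x from 0 to 1): 525.

Therefore ∯_{∂V} F · n dS = 525.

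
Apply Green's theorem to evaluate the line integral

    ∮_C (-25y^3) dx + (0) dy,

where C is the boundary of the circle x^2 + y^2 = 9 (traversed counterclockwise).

Green's theorem converts the closed line integral into a double integral over the enclosed region D:

    ∮_C P dx + Q dy = ∬_D (∂Q/∂x - ∂P/∂y) dA.

Here P = -25y^3, Q = 0, so

    ∂Q/∂x = 0,    ∂P/∂y = -75y^2,
    ∂Q/∂x - ∂P/∂y = 75y^2.

D is the region x^2 + y^2 ≤ 9. Evaluating the double integral:

In polar coordinates (x = r cos θ, y = r sin θ, dA = r dr dθ) the integrand becomes 75r^2sin(θ)^2, so

    ∬_D (75y^2) dA = ∫_0^{2π} ∫_0^{3} (75r^2sin(θ)^2) · r dr dθ.

Inner (r from 0 to 3): 6075sin(θ)^2/4.
Outer (θ from 0 to 2π): 6075π/4.

Therefore ∮_C P dx + Q dy = 6075π/4.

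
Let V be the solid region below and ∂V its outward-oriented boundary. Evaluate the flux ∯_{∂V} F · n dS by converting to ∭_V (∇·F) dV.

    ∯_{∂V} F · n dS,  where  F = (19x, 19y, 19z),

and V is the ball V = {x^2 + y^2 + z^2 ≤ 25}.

By the divergence theorem,

    ∯_{∂V} F · n dS = ∭_V (∇ · F) dV.

Compute the divergence:
    ∇ · F = ∂F_x/∂x + ∂F_y/∂y + ∂F_z/∂z = 19 + 19 + 19 = 57.

In spherical coordinates, x = ρ sin(φ) cos(θ), y = ρ sin(φ) sin(θ), z = ρ cos(φ), dV = ρ^2 sin(φ) dρ dφ dθ, with 0 ≤ ρ ≤ 5, 0 ≤ φ ≤ π, 0 ≤ θ ≤ 2π.

The integrand, after substitution and multiplying by the volume element, becomes (57) · ρ^2 sin(φ), so

    ∭_V (∇·F) dV = ∫_0^{2π} ∫_0^{π} ∫_0^{5} (57) · ρ^2 sin(φ) dρ dφ dθ.

Inner (ρ from 0 to 5): 2375sin(φ).
Middle (φ from 0 to π): 4750.
Outer (θ from 0 to 2π): 9500π.

Therefore ∯_{∂V} F · n dS = 9500π.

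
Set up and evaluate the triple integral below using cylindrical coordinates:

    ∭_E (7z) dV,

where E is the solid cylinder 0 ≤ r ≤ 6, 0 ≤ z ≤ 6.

In cylindrical coordinates, x = r cos(θ), y = r sin(θ), z = z, and dV = r dr dθ dz.

The integrand becomes 7z, so

    ∭_E (7z) dV = ∫_{0}^{2π} ∫_{0}^{6} ∫_{0}^{6} (7z) · r dz dr dθ.

Inner (z): 126r.
Middle (r from 0 to 6): 2268.
Outer (θ): 4536π.

Therefore the triple integral equals 4536π.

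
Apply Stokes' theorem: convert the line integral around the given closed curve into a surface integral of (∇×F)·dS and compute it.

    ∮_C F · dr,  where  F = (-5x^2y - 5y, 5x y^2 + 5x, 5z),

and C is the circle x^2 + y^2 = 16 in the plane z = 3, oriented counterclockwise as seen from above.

Let S be the flat disk x^2 + y^2 ≤ 16 in the plane z = 3, with upward unit normal n̂ = ẑ. By Stokes' theorem,

    ∮_C F · dr = ∬_S (∇ × F) · n̂ dS = ∬_D (curl F)_z dA,

where D is the disk x^2 + y^2 ≤ 16.

Compute the curl of F = (-5x^2y - 5y, 5x y^2 + 5x, 5z):
    (∇ × F)_x = ∂F_z/∂y - ∂F_y/∂z = 0,
    (∇ × F)_y = ∂F_x/∂z - ∂F_z/∂x = 0,
    (∇ × F)_z = ∂F_y/∂x - ∂F_x/∂y = 5x^2 + 5y^2 + 10.

On z = 3, (curl F)_z = 5x^2 + 5y^2 + 10.

Convert to polar (x = r cos θ, y = r sin θ, dA = r dr dθ); the integrand becomes 5r^2 + 10, so

    ∬_D (curl F)_z dA = ∫_0^{2π} ∫_0^{4} (5r^2 + 10) · r dr dθ.

Inner (r from 0 to 4): 400.
Outer (θ from 0 to 2π): 800π.

Therefore ∮_C F · dr = 800π.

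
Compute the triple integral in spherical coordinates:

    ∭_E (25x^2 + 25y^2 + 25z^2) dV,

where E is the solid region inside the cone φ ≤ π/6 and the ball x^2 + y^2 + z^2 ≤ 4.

In spherical coordinates, x = ρ sin(φ) cos(θ), y = ρ sin(φ) sin(θ), z = ρ cos(φ), and dV = ρ^2 sin(φ) dρ dφ dθ.

The integrand becomes 25ρ^2, so

    ∭_E (25x^2 + 25y^2 + 25z^2) dV = ∫_{0}^{2π} ∫_{0}^{π/6} ∫_{0}^{2} (25ρ^2) · ρ^2 sin(φ) dρ dφ dθ.

Inner (ρ): 160sin(φ).
Middle (φ): 160 - 80sqrt(3).
Outer (θ): 160π (2 - sqrt(3)).

Therefore the triple integral equals 160π (2 - sqrt(3)).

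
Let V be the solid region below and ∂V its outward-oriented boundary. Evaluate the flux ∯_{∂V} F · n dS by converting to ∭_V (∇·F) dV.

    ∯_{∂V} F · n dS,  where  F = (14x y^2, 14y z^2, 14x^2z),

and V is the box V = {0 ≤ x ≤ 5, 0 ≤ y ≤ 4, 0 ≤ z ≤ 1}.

By the divergence theorem,

    ∯_{∂V} F · n dS = ∭_V (∇ · F) dV.

Compute the divergence:
    ∇ · F = ∂F_x/∂x + ∂F_y/∂y + ∂F_z/∂z = 14y^2 + 14z^2 + 14x^2 = 14x^2 + 14y^2 + 14z^2.

V is a rectangular box, so dV = dx dy dz with 0 ≤ x ≤ 5, 0 ≤ y ≤ 4, 0 ≤ z ≤ 1.

Integrate (14x^2 + 14y^2 + 14z^2) over V as an iterated integral:

    ∭_V (∇·F) dV = ∫_0^{5} ∫_0^{4} ∫_0^{1} (14x^2 + 14y^2 + 14z^2) dz dy dx.

Inner (z from 0 to 1): 14x^2 + 14y^2 + 14/3.
Middle (y from 0 to 4): 56x^2 + 952/3.
Outer (x from 0 to 5): 3920.

Therefore ∯_{∂V} F · n dS = 3920.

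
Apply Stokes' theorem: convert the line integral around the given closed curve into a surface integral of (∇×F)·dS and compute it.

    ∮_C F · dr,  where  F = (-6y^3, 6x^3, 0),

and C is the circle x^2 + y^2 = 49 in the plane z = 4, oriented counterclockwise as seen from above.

Let S be the flat disk x^2 + y^2 ≤ 49 in the plane z = 4, with upward unit normal n̂ = ẑ. By Stokes' theorem,

    ∮_C F · dr = ∬_S (∇ × F) · n̂ dS = ∬_D (curl F)_z dA,

where D is the disk x^2 + y^2 ≤ 49.

Compute the curl of F = (-6y^3, 6x^3, 0):
    (∇ × F)_x = ∂F_z/∂y - ∂F_y/∂z = 0,
    (∇ × F)_y = ∂F_x/∂z - ∂F_z/∂x = 0,
    (∇ × F)_z = ∂F_y/∂x - ∂F_x/∂y = 18x^2 + 18y^2.

On z = 4, (curl F)_z = 18x^2 + 18y^2.

Convert to polar (x = r cos θ, y = r sin θ, dA = r dr dθ); the integrand becomes 18r^2, so

    ∬_D (curl F)_z dA = ∫_0^{2π} ∫_0^{7} (18r^2) · r dr dθ.

Inner (r from 0 to 7): 21609/2.
Outer (θ from 0 to 2π): 21609π.

Therefore ∮_C F · dr = 21609π.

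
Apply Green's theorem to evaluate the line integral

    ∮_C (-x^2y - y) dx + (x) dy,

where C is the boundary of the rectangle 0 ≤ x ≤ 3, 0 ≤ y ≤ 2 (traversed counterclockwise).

Green's theorem converts the closed line integral into a double integral over the enclosed region D:

    ∮_C P dx + Q dy = ∬_D (∂Q/∂x - ∂P/∂y) dA.

Here P = -x^2y - y, Q = x, so

    ∂Q/∂x = 1,    ∂P/∂y = -x^2 - 1,
    ∂Q/∂x - ∂P/∂y = x^2 + 2.

D is the region 0 ≤ x ≤ 3, 0 ≤ y ≤ 2. Evaluating the double integral:

    ∬_D (x^2 + 2) dA = ∫_0^{3} ∫_0^{2} (x^2 + 2) dy dx.

Inner (y from 0 to 2): 2x^2 + 4.
Outer (x from 0 to 3): 30.

Therefore ∮_C P dx + Q dy = 30.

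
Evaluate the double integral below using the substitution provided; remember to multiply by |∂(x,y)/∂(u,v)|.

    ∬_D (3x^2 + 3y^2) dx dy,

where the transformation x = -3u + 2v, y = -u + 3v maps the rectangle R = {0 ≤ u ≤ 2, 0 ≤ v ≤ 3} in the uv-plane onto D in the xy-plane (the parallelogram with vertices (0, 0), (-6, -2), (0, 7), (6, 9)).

Compute the Jacobian determinant of (x, y) with respect to (u, v):

    ∂(x,y)/∂(u,v) = | -3  2 | = (-3)(3) - (2)(-1) = -7.
                   | -1  3 |

Its absolute value is |J| = 7 (the area scaling factor).

Substituting x = -3u + 2v, y = -u + 3v into the integrand,

    3x^2 + 3y^2 → 30u^2 - 54u v + 39v^2,

so the integral becomes

    ∬_R (30u^2 - 54u v + 39v^2) · |J| du dv = ∫_0^2 ∫_0^3 (210u^2 - 378u v + 273v^2) dv du.

Inner (v): 630u^2 - 1701u + 2457.
Outer (u): 3192.

Therefore ∬_D (3x^2 + 3y^2) dx dy = 3192.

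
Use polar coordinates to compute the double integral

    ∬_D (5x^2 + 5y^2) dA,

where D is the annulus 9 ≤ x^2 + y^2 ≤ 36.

The region D is 3 ≤ r ≤ 6, 0 ≤ θ ≤ 2π in polar coordinates, where x = r cos(θ), y = r sin(θ), and dA = r dr dθ.

Under the substitution, the integrand becomes 5r^2, so

    ∬_D (5x^2 + 5y^2) dA = ∫_{0}^{2π} ∫_{3}^{6} (5r^2) · r dr dθ.

Inner integral (in r): ∫_{3}^{6} (5r^2) · r dr = 6075/4.

Outer integral (in θ): ∫_{0}^{2π} (6075/4) dθ = 6075π/2.

Therefore ∬_D (5x^2 + 5y^2) dA = 6075π/2.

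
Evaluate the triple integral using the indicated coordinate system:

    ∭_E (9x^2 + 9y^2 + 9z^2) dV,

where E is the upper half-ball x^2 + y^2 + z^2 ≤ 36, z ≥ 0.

In spherical coordinates, x = ρ sin(φ) cos(θ), y = ρ sin(φ) sin(θ), z = ρ cos(φ), and dV = ρ^2 sin(φ) dρ dφ dθ.

The integrand becomes 9ρ^2, so

    ∭_E (9x^2 + 9y^2 + 9z^2) dV = ∫_{0}^{2π} ∫_{0}^{π/2} ∫_{0}^{6} (9ρ^2) · ρ^2 sin(φ) dρ dφ dθ.

Inner (ρ): 69984sin(φ)/5.
Middle (φ): 69984/5.
Outer (θ): 139968π/5.

Therefore the triple integral equals 139968π/5.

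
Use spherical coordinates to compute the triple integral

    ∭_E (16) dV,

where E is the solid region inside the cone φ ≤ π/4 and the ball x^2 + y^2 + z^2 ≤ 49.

In spherical coordinates, x = ρ sin(φ) cos(θ), y = ρ sin(φ) sin(θ), z = ρ cos(φ), and dV = ρ^2 sin(φ) dρ dφ dθ.

The integrand becomes 16, so

    ∭_E (16) dV = ∫_{0}^{2π} ∫_{0}^{π/4} ∫_{0}^{7} (16) · ρ^2 sin(φ) dρ dφ dθ.

Inner (ρ): 5488sin(φ)/3.
Middle (φ): 5488/3 - 2744sqrt(2)/3.
Outer (θ): 5488π (2 - sqrt(2))/3.

Therefore the triple integral equals 5488π (2 - sqrt(2))/3.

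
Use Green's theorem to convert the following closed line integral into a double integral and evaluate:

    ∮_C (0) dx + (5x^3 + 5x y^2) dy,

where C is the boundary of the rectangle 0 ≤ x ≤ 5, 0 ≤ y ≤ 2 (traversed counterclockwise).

Green's theorem converts the closed line integral into a double integral over the enclosed region D:

    ∮_C P dx + Q dy = ∬_D (∂Q/∂x - ∂P/∂y) dA.

Here P = 0, Q = 5x^3 + 5x y^2, so

    ∂Q/∂x = 15x^2 + 5y^2,    ∂P/∂y = 0,
    ∂Q/∂x - ∂P/∂y = 15x^2 + 5y^2.

D is the region 0 ≤ x ≤ 5, 0 ≤ y ≤ 2. Evaluating the double integral:

    ∬_D (15x^2 + 5y^2) dA = ∫_0^{5} ∫_0^{2} (15x^2 + 5y^2) dy dx.

Inner (y from 0 to 2): 30x^2 + 40/3.
Outer (x from 0 to 5): 3950/3.

Therefore ∮_C P dx + Q dy = 3950/3.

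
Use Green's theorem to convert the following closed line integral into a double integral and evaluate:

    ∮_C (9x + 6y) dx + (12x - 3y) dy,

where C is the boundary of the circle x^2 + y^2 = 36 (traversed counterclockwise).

Green's theorem converts the closed line integral into a double integral over the enclosed region D:

    ∮_C P dx + Q dy = ∬_D (∂Q/∂x - ∂P/∂y) dA.

Here P = 9x + 6y, Q = 12x - 3y, so

    ∂Q/∂x = 12,    ∂P/∂y = 6,
    ∂Q/∂x - ∂P/∂y = 6.

D is the region x^2 + y^2 ≤ 36. Evaluating the double integral:

In polar coordinates (x = r cos θ, y = r sin θ, dA = r dr dθ) the integrand becomes 6, so

    ∬_D (6) dA = ∫_0^{2π} ∫_0^{6} (6) · r dr dθ.

Inner (r from 0 to 6): 108.
Outer (θ from 0 to 2π): 216π.

Therefore ∮_C P dx + Q dy = 216π.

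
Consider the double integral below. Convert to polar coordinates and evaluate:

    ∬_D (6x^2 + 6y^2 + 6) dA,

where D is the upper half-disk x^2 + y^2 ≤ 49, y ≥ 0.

The region D is 0 ≤ r ≤ 7, 0 ≤ θ ≤ π in polar coordinates, where x = r cos(θ), y = r sin(θ), and dA = r dr dθ.

Under the substitution, the integrand becomes 6r^2 + 6, so

    ∬_D (6x^2 + 6y^2 + 6) dA = ∫_{0}^{π} ∫_{0}^{7} (6r^2 + 6) · r dr dθ.

Inner integral (in r): ∫_{0}^{7} (6r^2 + 6) · r dr = 7497/2.

Outer integral (in θ): ∫_{0}^{π} (7497/2) dθ = 7497π/2.

Therefore ∬_D (6x^2 + 6y^2 + 6) dA = 7497π/2.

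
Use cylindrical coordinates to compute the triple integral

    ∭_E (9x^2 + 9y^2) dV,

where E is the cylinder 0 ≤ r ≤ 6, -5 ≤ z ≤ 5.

In cylindrical coordinates, x = r cos(θ), y = r sin(θ), z = z, and dV = r dr dθ dz.

The integrand becomes 9r^2, so

    ∭_E (9x^2 + 9y^2) dV = ∫_{0}^{2π} ∫_{0}^{6} ∫_{-5}^{5} (9r^2) · r dz dr dθ.

Inner (z): 90r^3.
Middle (r from 0 to 6): 29160.
Outer (θ): 58320π.

Therefore the triple integral equals 58320π.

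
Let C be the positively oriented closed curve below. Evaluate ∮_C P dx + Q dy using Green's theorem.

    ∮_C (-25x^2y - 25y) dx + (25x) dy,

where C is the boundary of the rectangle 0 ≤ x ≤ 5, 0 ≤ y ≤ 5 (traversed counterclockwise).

Green's theorem converts the closed line integral into a double integral over the enclosed region D:

    ∮_C P dx + Q dy = ∬_D (∂Q/∂x - ∂P/∂y) dA.

Here P = -25x^2y - 25y, Q = 25x, so

    ∂Q/∂x = 25,    ∂P/∂y = -25x^2 - 25,
    ∂Q/∂x - ∂P/∂y = 25x^2 + 50.

D is the region 0 ≤ x ≤ 5, 0 ≤ y ≤ 5. Evaluating the double integral:

    ∬_D (25x^2 + 50) dA = ∫_0^{5} ∫_0^{5} (25x^2 + 50) dy dx.

Inner (y from 0 to 5): 125x^2 + 250.
Outer (x from 0 to 5): 19375/3.

Therefore ∮_C P dx + Q dy = 19375/3.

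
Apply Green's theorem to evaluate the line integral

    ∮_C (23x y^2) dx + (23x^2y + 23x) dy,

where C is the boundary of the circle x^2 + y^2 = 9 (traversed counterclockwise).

Green's theorem converts the closed line integral into a double integral over the enclosed region D:

    ∮_C P dx + Q dy = ∬_D (∂Q/∂x - ∂P/∂y) dA.

Here P = 23x y^2, Q = 23x^2y + 23x, so

    ∂Q/∂x = 46x y + 23,    ∂P/∂y = 46x y,
    ∂Q/∂x - ∂P/∂y = 23.

D is the region x^2 + y^2 ≤ 9. Evaluating the double integral:

In polar coordinates (x = r cos θ, y = r sin θ, dA = r dr dθ) the integrand becomes 23, so

    ∬_D (23) dA = ∫_0^{2π} ∫_0^{3} (23) · r dr dθ.

Inner (r from 0 to 3): 207/2.
Outer (θ from 0 to 2π): 207π.

Therefore ∮_C P dx + Q dy = 207π.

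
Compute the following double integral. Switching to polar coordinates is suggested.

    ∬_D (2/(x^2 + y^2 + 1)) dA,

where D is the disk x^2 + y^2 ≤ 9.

The region D is 0 ≤ r ≤ 3, 0 ≤ θ ≤ 2π in polar coordinates, where x = r cos(θ), y = r sin(θ), and dA = r dr dθ.

Under the substitution, the integrand becomes 2/(r^2 + 1), so

    ∬_D (2/(x^2 + y^2 + 1)) dA = ∫_{0}^{2π} ∫_{0}^{3} (2/(r^2 + 1)) · r dr dθ.

Inner integral (in r): ∫_{0}^{3} (2/(r^2 + 1)) · r dr = log(10).

Outer integral (in θ): ∫_{0}^{2π} (log(10)) dθ = 2π log(10).

Therefore ∬_D (2/(x^2 + y^2 + 1)) dA = 2π log(10).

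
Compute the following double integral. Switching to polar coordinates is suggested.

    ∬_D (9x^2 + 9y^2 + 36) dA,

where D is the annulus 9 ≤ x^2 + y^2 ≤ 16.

The region D is 3 ≤ r ≤ 4, 0 ≤ θ ≤ 2π in polar coordinates, where x = r cos(θ), y = r sin(θ), and dA = r dr dθ.

Under the substitution, the integrand becomes 9r^2 + 36, so

    ∬_D (9x^2 + 9y^2 + 36) dA = ∫_{0}^{2π} ∫_{3}^{4} (9r^2 + 36) · r dr dθ.

Inner integral (in r): ∫_{3}^{4} (9r^2 + 36) · r dr = 2079/4.

Outer integral (in θ): ∫_{0}^{2π} (2079/4) dθ = 2079π/2.

Therefore ∬_D (9x^2 + 9y^2 + 36) dA = 2079π/2.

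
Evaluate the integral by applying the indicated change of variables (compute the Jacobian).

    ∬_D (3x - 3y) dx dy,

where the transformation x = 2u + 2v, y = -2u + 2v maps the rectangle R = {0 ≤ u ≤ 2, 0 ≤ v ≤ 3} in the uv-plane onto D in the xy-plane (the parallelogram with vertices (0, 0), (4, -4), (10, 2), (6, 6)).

Compute the Jacobian determinant of (x, y) with respect to (u, v):

    ∂(x,y)/∂(u,v) = | 2  2 | = (2)(2) - (2)(-2) = 8.
                   | -2  2 |

Its absolute value is |J| = 8 (the area scaling factor).

Substituting x = 2u + 2v, y = -2u + 2v into the integrand,

    3x - 3y → 12u,

so the integral becomes

    ∬_R (12u) · |J| du dv = ∫_0^2 ∫_0^3 (96u) dv du.

Inner (v): 288u.
Outer (u): 576.

Therefore ∬_D (3x - 3y) dx dy = 576.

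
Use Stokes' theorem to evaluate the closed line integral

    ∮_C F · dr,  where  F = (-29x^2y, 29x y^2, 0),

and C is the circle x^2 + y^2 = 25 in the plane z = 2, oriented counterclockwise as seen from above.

Let S be the flat disk x^2 + y^2 ≤ 25 in the plane z = 2, with upward unit normal n̂ = ẑ. By Stokes' theorem,

    ∮_C F · dr = ∬_S (∇ × F) · n̂ dS = ∬_D (curl F)_z dA,

where D is the disk x^2 + y^2 ≤ 25.

Compute the curl of F = (-29x^2y, 29x y^2, 0):
    (∇ × F)_x = ∂F_z/∂y - ∂F_y/∂z = 0,
    (∇ × F)_y = ∂F_x/∂z - ∂F_z/∂x = 0,
    (∇ × F)_z = ∂F_y/∂x - ∂F_x/∂y = 29x^2 + 29y^2.

On z = 2, (curl F)_z = 29x^2 + 29y^2.

Convert to polar (x = r cos θ, y = r sin θ, dA = r dr dθ); the integrand becomes 29r^2, so

    ∬_D (curl F)_z dA = ∫_0^{2π} ∫_0^{5} (29r^2) · r dr dθ.

Inner (r from 0 to 5): 18125/4.
Outer (θ from 0 to 2π): 18125π/2.

Therefore ∮_C F · dr = 18125π/2.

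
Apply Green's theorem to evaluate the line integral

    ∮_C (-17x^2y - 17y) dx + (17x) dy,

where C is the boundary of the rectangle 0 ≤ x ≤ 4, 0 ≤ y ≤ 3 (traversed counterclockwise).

Green's theorem converts the closed line integral into a double integral over the enclosed region D:

    ∮_C P dx + Q dy = ∬_D (∂Q/∂x - ∂P/∂y) dA.

Here P = -17x^2y - 17y, Q = 17x, so

    ∂Q/∂x = 17,    ∂P/∂y = -17x^2 - 17,
    ∂Q/∂x - ∂P/∂y = 17x^2 + 34.

D is the region 0 ≤ x ≤ 4, 0 ≤ y ≤ 3. Evaluating the double integral:

    ∬_D (17x^2 + 34) dA = ∫_0^{4} ∫_0^{3} (17x^2 + 34) dy dx.

Inner (y from 0 to 3): 51x^2 + 102.
Outer (x from 0 to 4): 1496.

Therefore ∮_C P dx + Q dy = 1496.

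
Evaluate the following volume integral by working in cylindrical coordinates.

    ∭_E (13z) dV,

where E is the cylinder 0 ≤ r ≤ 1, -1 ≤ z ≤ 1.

In cylindrical coordinates, x = r cos(θ), y = r sin(θ), z = z, and dV = r dr dθ dz.

The integrand becomes 13z, so

    ∭_E (13z) dV = ∫_{0}^{2π} ∫_{0}^{1} ∫_{-1}^{1} (13z) · r dz dr dθ.

Inner (z): 0.
Middle (r from 0 to 1): 0.
Outer (θ): 0.

Therefore the triple integral equals 0.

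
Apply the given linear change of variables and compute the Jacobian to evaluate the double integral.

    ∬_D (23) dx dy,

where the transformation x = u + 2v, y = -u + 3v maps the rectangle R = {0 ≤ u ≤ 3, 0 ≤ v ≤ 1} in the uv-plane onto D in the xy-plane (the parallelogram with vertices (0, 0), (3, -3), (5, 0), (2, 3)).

Compute the Jacobian determinant of (x, y) with respect to (u, v):

    ∂(x,y)/∂(u,v) = | 1  2 | = (1)(3) - (2)(-1) = 5.
                   | -1  3 |

Its absolute value is |J| = 5 (the area scaling factor).

Substituting x = u + 2v, y = -u + 3v into the integrand,

    23 → 23,

so the integral becomes

    ∬_R (23) · |J| du dv = ∫_0^3 ∫_0^1 (115) dv du.

Inner (v): 115.
Outer (u): 345.

Therefore ∬_D (23) dx dy = 345.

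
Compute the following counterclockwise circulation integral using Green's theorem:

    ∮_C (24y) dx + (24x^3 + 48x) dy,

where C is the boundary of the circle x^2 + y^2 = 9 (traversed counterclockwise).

Green's theorem converts the closed line integral into a double integral over the enclosed region D:

    ∮_C P dx + Q dy = ∬_D (∂Q/∂x - ∂P/∂y) dA.

Here P = 24y, Q = 24x^3 + 48x, so

    ∂Q/∂x = 72x^2 + 48,    ∂P/∂y = 24,
    ∂Q/∂x - ∂P/∂y = 72x^2 + 24.

D is the region x^2 + y^2 ≤ 9. Evaluating the double integral:

In polar coordinates (x = r cos θ, y = r sin θ, dA = r dr dθ) the integrand becomes 72r^2cos(θ)^2 + 24, so

    ∬_D (72x^2 + 24) dA = ∫_0^{2π} ∫_0^{3} (72r^2cos(θ)^2 + 24) · r dr dθ.

Inner (r from 0 to 3): 1458cos(θ)^2 + 108.
Outer (θ from 0 to 2π): 1674π.

Therefore ∮_C P dx + Q dy = 1674π.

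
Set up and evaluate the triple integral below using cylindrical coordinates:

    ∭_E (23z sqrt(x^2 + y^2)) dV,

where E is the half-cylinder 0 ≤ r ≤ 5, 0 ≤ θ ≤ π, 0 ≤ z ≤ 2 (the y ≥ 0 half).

In cylindrical coordinates, x = r cos(θ), y = r sin(θ), z = z, and dV = r dr dθ dz.

The integrand becomes 23r z, so

    ∭_E (23z sqrt(x^2 + y^2)) dV = ∫_{0}^{π} ∫_{0}^{5} ∫_{0}^{2} (23r z) · r dz dr dθ.

Inner (z): 46r^2.
Middle (r from 0 to 5): 5750/3.
Outer (θ): 5750π/3.

Therefore the triple integral equals 5750π/3.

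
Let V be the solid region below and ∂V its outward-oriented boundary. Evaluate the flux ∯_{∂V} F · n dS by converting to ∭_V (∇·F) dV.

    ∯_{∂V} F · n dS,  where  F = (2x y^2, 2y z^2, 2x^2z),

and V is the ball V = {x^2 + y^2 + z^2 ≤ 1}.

By the divergence theorem,

    ∯_{∂V} F · n dS = ∭_V (∇ · F) dV.

Compute the divergence:
    ∇ · F = ∂F_x/∂x + ∂F_y/∂y + ∂F_z/∂z = 2y^2 + 2z^2 + 2x^2 = 2x^2 + 2y^2 + 2z^2.

In spherical coordinates, x = ρ sin(φ) cos(θ), y = ρ sin(φ) sin(θ), z = ρ cos(φ), dV = ρ^2 sin(φ) dρ dφ dθ, with 0 ≤ ρ ≤ 1, 0 ≤ φ ≤ π, 0 ≤ θ ≤ 2π.

The integrand, after substitution and multiplying by the volume element, becomes (2ρ^2) · ρ^2 sin(φ), so

    ∭_V (∇·F) dV = ∫_0^{2π} ∫_0^{π} ∫_0^{1} (2ρ^2) · ρ^2 sin(φ) dρ dφ dθ.

Inner (ρ from 0 to 1): 2sin(φ)/5.
Middle (φ from 0 to π): 4/5.
Outer (θ from 0 to 2π): 8π/5.

Therefore ∯_{∂V} F · n dS = 8π/5.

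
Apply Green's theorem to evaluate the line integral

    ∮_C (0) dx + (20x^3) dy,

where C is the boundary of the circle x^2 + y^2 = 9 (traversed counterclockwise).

Green's theorem converts the closed line integral into a double integral over the enclosed region D:

    ∮_C P dx + Q dy = ∬_D (∂Q/∂x - ∂P/∂y) dA.

Here P = 0, Q = 20x^3, so

    ∂Q/∂x = 60x^2,    ∂P/∂y = 0,
    ∂Q/∂x - ∂P/∂y = 60x^2.

D is the region x^2 + y^2 ≤ 9. Evaluating the double integral:

In polar coordinates (x = r cos θ, y = r sin θ, dA = r dr dθ) the integrand becomes 60r^2cos(θ)^2, so

    ∬_D (60x^2) dA = ∫_0^{2π} ∫_0^{3} (60r^2cos(θ)^2) · r dr dθ.

Inner (r from 0 to 3): 1215cos(θ)^2.
Outer (θ from 0 to 2π): 1215π.

Therefore ∮_C P dx + Q dy = 1215π.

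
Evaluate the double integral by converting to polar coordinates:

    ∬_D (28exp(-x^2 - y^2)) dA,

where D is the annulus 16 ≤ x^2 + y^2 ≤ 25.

The region D is 4 ≤ r ≤ 5, 0 ≤ θ ≤ 2π in polar coordinates, where x = r cos(θ), y = r sin(θ), and dA = r dr dθ.

Under the substitution, the integrand becomes 28exp(-r^2), so

    ∬_D (28exp(-x^2 - y^2)) dA = ∫_{0}^{2π} ∫_{4}^{5} (28exp(-r^2)) · r dr dθ.

Inner integral (in r): ∫_{4}^{5} (28exp(-r^2)) · r dr = -(14 - 14exp(9))exp(-25).

Outer integral (in θ): ∫_{0}^{2π} (-(14 - 14exp(9))exp(-25)) dθ = -28π (1 - exp(9))exp(-25).

Therefore ∬_D (28exp(-x^2 - y^2)) dA = -28π (1 - exp(9))exp(-25).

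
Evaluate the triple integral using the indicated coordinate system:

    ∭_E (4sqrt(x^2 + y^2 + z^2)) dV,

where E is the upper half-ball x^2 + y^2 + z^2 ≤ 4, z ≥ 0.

In spherical coordinates, x = ρ sin(φ) cos(θ), y = ρ sin(φ) sin(θ), z = ρ cos(φ), and dV = ρ^2 sin(φ) dρ dφ dθ.

The integrand becomes 4ρ, so

    ∭_E (4sqrt(x^2 + y^2 + z^2)) dV = ∫_{0}^{2π} ∫_{0}^{π/2} ∫_{0}^{2} (4ρ) · ρ^2 sin(φ) dρ dφ dθ.

Inner (ρ): 16sin(φ).
Middle (φ): 16.
Outer (θ): 32π.

Therefore the triple integral equals 32π.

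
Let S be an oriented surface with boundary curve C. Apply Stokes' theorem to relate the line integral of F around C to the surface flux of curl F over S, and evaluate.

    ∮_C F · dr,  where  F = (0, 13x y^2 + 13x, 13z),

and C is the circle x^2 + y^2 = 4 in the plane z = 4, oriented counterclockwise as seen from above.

Let S be the flat disk x^2 + y^2 ≤ 4 in the plane z = 4, with upward unit normal n̂ = ẑ. By Stokes' theorem,

    ∮_C F · dr = ∬_S (∇ × F) · n̂ dS = ∬_D (curl F)_z dA,

where D is the disk x^2 + y^2 ≤ 4.

Compute the curl of F = (0, 13x y^2 + 13x, 13z):
    (∇ × F)_x = ∂F_z/∂y - ∂F_y/∂z = 0,
    (∇ × F)_y = ∂F_x/∂z - ∂F_z/∂x = 0,
    (∇ × F)_z = ∂F_y/∂x - ∂F_x/∂y = 13y^2 + 13.

On z = 4, (curl F)_z = 13y^2 + 13.

Convert to polar (x = r cos θ, y = r sin θ, dA = r dr dθ); the integrand becomes 13r^2sin(θ)^2 + 13, so

    ∬_D (curl F)_z dA = ∫_0^{2π} ∫_0^{2} (13r^2sin(θ)^2 + 13) · r dr dθ.

Inner (r from 0 to 2): 52 - 26cos(2θ).
Outer (θ from 0 to 2π): 104π.

Therefore ∮_C F · dr = 104π.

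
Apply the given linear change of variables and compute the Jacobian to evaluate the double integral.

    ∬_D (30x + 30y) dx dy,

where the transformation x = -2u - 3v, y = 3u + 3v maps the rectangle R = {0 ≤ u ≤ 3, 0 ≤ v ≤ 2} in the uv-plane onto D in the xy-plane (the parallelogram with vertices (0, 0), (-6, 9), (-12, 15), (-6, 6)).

Compute the Jacobian determinant of (x, y) with respect to (u, v):

    ∂(x,y)/∂(u,v) = | -2  -3 | = (-2)(3) - (-3)(3) = 3.
                   | 3  3 |

Its absolute value is |J| = 3 (the area scaling factor).

Substituting x = -2u - 3v, y = 3u + 3v into the integrand,

    30x + 30y → 30u,

so the integral becomes

    ∬_R (30u) · |J| du dv = ∫_0^3 ∫_0^2 (90u) dv du.

Inner (v): 180u.
Outer (u): 810.

Therefore ∬_D (30x + 30y) dx dy = 810.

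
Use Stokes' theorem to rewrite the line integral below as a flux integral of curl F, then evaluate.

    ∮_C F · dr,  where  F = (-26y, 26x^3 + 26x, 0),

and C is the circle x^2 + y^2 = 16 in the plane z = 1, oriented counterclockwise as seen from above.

Let S be the flat disk x^2 + y^2 ≤ 16 in the plane z = 1, with upward unit normal n̂ = ẑ. By Stokes' theorem,

    ∮_C F · dr = ∬_S (∇ × F) · n̂ dS = ∬_D (curl F)_z dA,

where D is the disk x^2 + y^2 ≤ 16.

Compute the curl of F = (-26y, 26x^3 + 26x, 0):
    (∇ × F)_x = ∂F_z/∂y - ∂F_y/∂z = 0,
    (∇ × F)_y = ∂F_x/∂z - ∂F_z/∂x = 0,
    (∇ × F)_z = ∂F_y/∂x - ∂F_x/∂y = 78x^2 + 52.

On z = 1, (curl F)_z = 78x^2 + 52.

Convert to polar (x = r cos θ, y = r sin θ, dA = r dr dθ); the integrand becomes 78r^2cos(θ)^2 + 52, so

    ∬_D (curl F)_z dA = ∫_0^{2π} ∫_0^{4} (78r^2cos(θ)^2 + 52) · r dr dθ.

Inner (r from 0 to 4): 4992cos(θ)^2 + 416.
Outer (θ from 0 to 2π): 5824π.

Therefore ∮_C F · dr = 5824π.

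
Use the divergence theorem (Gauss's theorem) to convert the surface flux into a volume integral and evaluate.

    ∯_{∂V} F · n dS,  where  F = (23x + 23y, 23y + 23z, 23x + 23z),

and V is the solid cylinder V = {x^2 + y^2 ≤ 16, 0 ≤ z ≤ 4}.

By the divergence theorem,

    ∯_{∂V} F · n dS = ∭_V (∇ · F) dV.

Compute the divergence:
    ∇ · F = ∂F_x/∂x + ∂F_y/∂y + ∂F_z/∂z = 23 + 23 + 23 = 69.

In cylindrical coordinates, x = r cos(θ), y = r sin(θ), z = z, dV = r dr dθ dz, with 0 ≤ r ≤ 4, 0 ≤ θ ≤ 2π, 0 ≤ z ≤ 4.

The integrand, after substitution and multiplying by the volume element, becomes (69) · r, so

    ∭_V (∇·F) dV = ∫_0^{2π} ∫_0^{4} ∫_0^{4} (69) · r dz dr dθ.

Inner (z from 0 to 4): 276r.
Middle (r from 0 to 4): 2208.
Outer (θ from 0 to 2π): 4416π.

Therefore ∯_{∂V} F · n dS = 4416π.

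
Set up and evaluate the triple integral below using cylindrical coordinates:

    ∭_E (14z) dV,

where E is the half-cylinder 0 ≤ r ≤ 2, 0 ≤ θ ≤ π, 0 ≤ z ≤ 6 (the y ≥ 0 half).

In cylindrical coordinates, x = r cos(θ), y = r sin(θ), z = z, and dV = r dr dθ dz.

The integrand becomes 14z, so

    ∭_E (14z) dV = ∫_{0}^{π} ∫_{0}^{2} ∫_{0}^{6} (14z) · r dz dr dθ.

Inner (z): 252r.
Middle (r from 0 to 2): 504.
Outer (θ): 504π.

Therefore the triple integral equals 504π.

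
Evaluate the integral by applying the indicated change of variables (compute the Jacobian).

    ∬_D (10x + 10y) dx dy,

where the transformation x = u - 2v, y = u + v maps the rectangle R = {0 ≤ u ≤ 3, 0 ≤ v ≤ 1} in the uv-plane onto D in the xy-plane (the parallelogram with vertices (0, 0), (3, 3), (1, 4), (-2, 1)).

Compute the Jacobian determinant of (x, y) with respect to (u, v):

    ∂(x,y)/∂(u,v) = | 1  -2 | = (1)(1) - (-2)(1) = 3.
                   | 1  1 |

Its absolute value is |J| = 3 (the area scaling factor).

Substituting x = u - 2v, y = u + v into the integrand,

    10x + 10y → 20u - 10v,

so the integral becomes

    ∬_R (20u - 10v) · |J| du dv = ∫_0^3 ∫_0^1 (60u - 30v) dv du.

Inner (v): 60u - 15.
Outer (u): 225.

Therefore ∬_D (10x + 10y) dx dy = 225.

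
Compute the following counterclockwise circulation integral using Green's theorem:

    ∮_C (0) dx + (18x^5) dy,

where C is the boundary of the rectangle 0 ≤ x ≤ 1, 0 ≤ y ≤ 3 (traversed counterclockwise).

Green's theorem converts the closed line integral into a double integral over the enclosed region D:

    ∮_C P dx + Q dy = ∬_D (∂Q/∂x - ∂P/∂y) dA.

Here P = 0, Q = 18x^5, so

    ∂Q/∂x = 90x^4,    ∂P/∂y = 0,
    ∂Q/∂x - ∂P/∂y = 90x^4.

D is the region 0 ≤ x ≤ 1, 0 ≤ y ≤ 3. Evaluating the double integral:

    ∬_D (90x^4) dA = ∫_0^{1} ∫_0^{3} (90x^4) dy dx.

Inner (y from 0 to 3): 270x^4.
Outer (x from 0 to 1): 54.

Therefore ∮_C P dx + Q dy = 54.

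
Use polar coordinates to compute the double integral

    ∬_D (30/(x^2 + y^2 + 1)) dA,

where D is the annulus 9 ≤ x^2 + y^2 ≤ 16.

The region D is 3 ≤ r ≤ 4, 0 ≤ θ ≤ 2π in polar coordinates, where x = r cos(θ), y = r sin(θ), and dA = r dr dθ.

Under the substitution, the integrand becomes 30/(r^2 + 1), so

    ∬_D (30/(x^2 + y^2 + 1)) dA = ∫_{0}^{2π} ∫_{3}^{4} (30/(r^2 + 1)) · r dr dθ.

Inner integral (in r): ∫_{3}^{4} (30/(r^2 + 1)) · r dr = log(2862423051509815793/1000000000000000).

Outer integral (in θ): ∫_{0}^{2π} (log(2862423051509815793/1000000000000000)) dθ = log((2862423051509815793/1000000000000000)^(2π)).

Therefore ∬_D (30/(x^2 + y^2 + 1)) dA = log((2862423051509815793/1000000000000000)^(2π)).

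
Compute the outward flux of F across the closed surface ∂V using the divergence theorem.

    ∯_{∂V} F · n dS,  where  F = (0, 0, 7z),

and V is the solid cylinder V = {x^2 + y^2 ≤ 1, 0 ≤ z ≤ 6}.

By the divergence theorem,

    ∯_{∂V} F · n dS = ∭_V (∇ · F) dV.

Compute the divergence:
    ∇ · F = ∂F_x/∂x + ∂F_y/∂y + ∂F_z/∂z = 0 + 0 + 7 = 7.

In cylindrical coordinates, x = r cos(θ), y = r sin(θ), z = z, dV = r dr dθ dz, with 0 ≤ r ≤ 1, 0 ≤ θ ≤ 2π, 0 ≤ z ≤ 6.

The integrand, after substitution and multiplying by the volume element, becomes (7) · r, so

    ∭_V (∇·F) dV = ∫_0^{2π} ∫_0^{1} ∫_0^{6} (7) · r dz dr dθ.

Inner (z from 0 to 6): 42r.
Middle (r from 0 to 1): 21.
Outer (θ from 0 to 2π): 42π.

Therefore ∯_{∂V} F · n dS = 42π.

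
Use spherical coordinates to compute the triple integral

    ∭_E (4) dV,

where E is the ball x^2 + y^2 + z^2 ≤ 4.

In spherical coordinates, x = ρ sin(φ) cos(θ), y = ρ sin(φ) sin(θ), z = ρ cos(φ), and dV = ρ^2 sin(φ) dρ dφ dθ.

The integrand becomes 4, so

    ∭_E (4) dV = ∫_{0}^{2π} ∫_{0}^{π} ∫_{0}^{2} (4) · ρ^2 sin(φ) dρ dφ dθ.

Inner (ρ): 32sin(φ)/3.
Middle (φ): 64/3.
Outer (θ): 128π/3.

Therefore the triple integral equals 128π/3.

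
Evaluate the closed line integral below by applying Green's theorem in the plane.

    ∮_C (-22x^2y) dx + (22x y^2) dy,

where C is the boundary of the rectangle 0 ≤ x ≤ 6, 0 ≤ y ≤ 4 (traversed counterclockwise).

Green's theorem converts the closed line integral into a double integral over the enclosed region D:

    ∮_C P dx + Q dy = ∬_D (∂Q/∂x - ∂P/∂y) dA.

Here P = -22x^2y, Q = 22x y^2, so

    ∂Q/∂x = 22y^2,    ∂P/∂y = -22x^2,
    ∂Q/∂x - ∂P/∂y = 22x^2 + 22y^2.

D is the region 0 ≤ x ≤ 6, 0 ≤ y ≤ 4. Evaluating the double integral:

    ∬_D (22x^2 + 22y^2) dA = ∫_0^{6} ∫_0^{4} (22x^2 + 22y^2) dy dx.

Inner (y from 0 to 4): 88x^2 + 1408/3.
Outer (x from 0 to 6): 9152.

Therefore ∮_C P dx + Q dy = 9152.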